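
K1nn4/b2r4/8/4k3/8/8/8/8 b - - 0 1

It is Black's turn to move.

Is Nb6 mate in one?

After Nb6: white king on a8; in check: yes, from the black knight on b6.
King squares — a7: attacked by Rd7; b7: attacked by Rd7; b8: attacked by Ba7.
White has no legal moves → checkmate.

yes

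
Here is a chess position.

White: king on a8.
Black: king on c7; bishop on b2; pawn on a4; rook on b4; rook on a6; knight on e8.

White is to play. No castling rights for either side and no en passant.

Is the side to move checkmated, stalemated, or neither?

White to move; white king on a8.
In check: yes, from the black rook on a6.
King squares — a7: attacked by Ra6; b7: attacked by Rb4; b8: attacked by Rb4.
Legal moves for White: none.
In check with no legal moves → checkmate.

checkmate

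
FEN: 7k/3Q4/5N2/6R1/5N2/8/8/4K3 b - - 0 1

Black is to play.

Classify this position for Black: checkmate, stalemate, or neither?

stalemate

Black to move; black king on h8.
In check: no.
King squares — g7: attacked by Rg5; h7: attacked by Nf6; g8: attacked by Rg5.
Legal moves for Black: none.
Not in check and no legal moves → stalemate.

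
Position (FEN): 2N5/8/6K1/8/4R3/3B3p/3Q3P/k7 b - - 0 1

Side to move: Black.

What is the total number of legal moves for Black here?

Black to move; king on a1.
In check: no.
Legal moves: none.
Count: 0.

0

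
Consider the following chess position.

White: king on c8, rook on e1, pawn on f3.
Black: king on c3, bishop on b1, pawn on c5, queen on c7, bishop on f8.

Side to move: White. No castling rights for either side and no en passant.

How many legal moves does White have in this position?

White to move; king on c8.
In check: yes, from the black queen on c7.
Legal moves: Kxc7.
Count: 1.

1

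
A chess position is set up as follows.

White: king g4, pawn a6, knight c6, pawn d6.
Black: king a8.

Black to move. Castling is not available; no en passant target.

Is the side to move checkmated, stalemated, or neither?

stalemate

Black to move; black king on a8.
In check: no.
King squares — a7: attacked by Nc6; b7: attacked by Pa6; b8: attacked by Nc6.
Legal moves for Black: none.
Not in check and no legal moves → stalemate.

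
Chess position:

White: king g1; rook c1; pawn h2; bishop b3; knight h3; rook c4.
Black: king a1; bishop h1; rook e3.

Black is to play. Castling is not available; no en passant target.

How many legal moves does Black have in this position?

Black to move; king on a1.
In check: yes, from the white rook on c1.
Legal moves: Kb2.
Count: 1.

1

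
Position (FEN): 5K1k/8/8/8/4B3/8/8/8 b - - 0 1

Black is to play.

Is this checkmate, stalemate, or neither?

stalemate

Black to move; black king on h8.
In check: no.
King squares — g7: attacked by Kf8; h7: attacked by Be4; g8: attacked by Kf8.
Legal moves for Black: none.
Not in check and no legal moves → stalemate.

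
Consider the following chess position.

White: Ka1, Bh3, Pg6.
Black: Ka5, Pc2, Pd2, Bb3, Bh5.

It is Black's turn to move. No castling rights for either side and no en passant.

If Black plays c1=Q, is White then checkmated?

After c1=Q: white king on a1; in check: yes, from the black queen on c1.
King squares — b1: attacked by Qc1; a2: attacked by Bb3; b2: attacked by Qc1.
White has no legal moves → checkmate.

yes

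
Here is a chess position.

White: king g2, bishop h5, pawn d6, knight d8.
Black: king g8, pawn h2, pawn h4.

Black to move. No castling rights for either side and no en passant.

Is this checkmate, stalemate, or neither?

Black to move; black king on g8.
In check: no.
Legal moves for Black: Kh8, Kf8, Kh7, Kg7, h3+, h1=Q+, h1=R, h1=B+, h1=N.
Black has 9 legal moves and is not in check → neither.

neither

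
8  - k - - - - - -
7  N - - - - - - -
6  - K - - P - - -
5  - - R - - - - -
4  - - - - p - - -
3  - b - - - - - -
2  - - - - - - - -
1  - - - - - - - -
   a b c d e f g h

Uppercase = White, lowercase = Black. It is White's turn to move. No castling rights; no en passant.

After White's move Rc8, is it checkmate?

After Rc8: black king on b8; in check: yes, from the white rook on c8.
King squares — a7: attacked by Kb6; b7: attacked by Kb6; c7: attacked by Kb6; a8: attacked by Rc8; c8: attacked by Na7.
Black has no legal moves → checkmate.

yes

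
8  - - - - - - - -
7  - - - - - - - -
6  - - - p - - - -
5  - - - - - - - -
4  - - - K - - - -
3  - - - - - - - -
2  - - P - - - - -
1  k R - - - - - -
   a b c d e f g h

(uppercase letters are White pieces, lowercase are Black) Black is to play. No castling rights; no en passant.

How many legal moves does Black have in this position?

2

Black to move; king on a1.
In check: yes, from the white rook on b1.
Legal moves: Ka2, Kxb1.
Count: 2.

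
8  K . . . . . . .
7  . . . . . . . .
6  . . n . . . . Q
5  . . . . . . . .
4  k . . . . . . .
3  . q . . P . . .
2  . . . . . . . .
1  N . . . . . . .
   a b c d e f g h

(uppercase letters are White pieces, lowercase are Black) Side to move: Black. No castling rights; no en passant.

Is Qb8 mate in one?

After Qb8: white king on a8; in check: yes, from the black queen on b8.
King squares — a7: attacked by Nc6; b7: attacked by Qb8; b8: attacked by Nc6.
White has no legal moves → checkmate.

yes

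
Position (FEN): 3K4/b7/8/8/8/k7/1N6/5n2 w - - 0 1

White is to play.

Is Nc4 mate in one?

no

After Nc4: black king on a3; in check: yes, from the white knight on c4.
Black has 4 legal replies: Kb4, Ka4, Kb3, Ka2.
In check but a legal move exists → not checkmate.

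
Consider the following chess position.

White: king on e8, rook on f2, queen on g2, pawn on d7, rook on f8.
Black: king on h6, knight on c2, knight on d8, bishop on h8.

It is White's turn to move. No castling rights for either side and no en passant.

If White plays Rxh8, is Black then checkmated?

yes

After Rxh8: black king on h6; in check: yes, from the white rook on h8.
King squares — g5: attacked by Qg2; h5: attacked by Rh8; g6: attacked by Qg2; g7: attacked by Qg2; h7: attacked by Rh8.
Black has no legal moves → checkmate.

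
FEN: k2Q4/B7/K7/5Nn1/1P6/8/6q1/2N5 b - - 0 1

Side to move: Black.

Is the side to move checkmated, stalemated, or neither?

checkmate

Black to move; black king on a8.
In check: yes, from the white queen on d8.
King squares — a7: attacked by Ka6; b7: attacked by Ka6; b8: attacked by Ba7.
Legal moves for Black: none.
In check with no legal moves → checkmate.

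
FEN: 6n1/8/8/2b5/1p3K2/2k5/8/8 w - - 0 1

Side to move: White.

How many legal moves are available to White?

White to move; king on f4.
In check: no.
Legal moves: Kg5, Kf5, Ke5, Kg4, Ke4, Kg3, Kf3.
Count: 7.

7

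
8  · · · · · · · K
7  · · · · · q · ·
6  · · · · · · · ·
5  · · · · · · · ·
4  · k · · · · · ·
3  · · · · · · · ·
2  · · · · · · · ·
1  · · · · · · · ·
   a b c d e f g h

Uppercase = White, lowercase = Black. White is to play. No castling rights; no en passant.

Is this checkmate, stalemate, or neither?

stalemate

White to move; white king on h8.
In check: no.
King squares — g7: attacked by Qf7; h7: attacked by Qf7; g8: attacked by Qf7.
Legal moves for White: none.
Not in check and no legal moves → stalemate.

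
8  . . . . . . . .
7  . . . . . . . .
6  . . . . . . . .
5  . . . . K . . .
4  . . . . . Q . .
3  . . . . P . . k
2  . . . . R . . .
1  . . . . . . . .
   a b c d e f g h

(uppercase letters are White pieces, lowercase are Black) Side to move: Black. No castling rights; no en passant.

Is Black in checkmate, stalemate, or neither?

Black to move; black king on h3.
In check: no.
King squares — g2: attacked by Re2; h2: attacked by Re2; g3: attacked by Qf4; g4: attacked by Qf4; h4: attacked by Qf4.
Legal moves for Black: none.
Not in check and no legal moves → stalemate.

stalemate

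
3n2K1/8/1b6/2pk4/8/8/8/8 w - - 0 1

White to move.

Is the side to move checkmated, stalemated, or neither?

neither

White to move; white king on g8.
In check: no.
Legal moves for White: Kh8, Kf8, Kh7, Kg7.
White has 4 legal moves and is not in check → neither.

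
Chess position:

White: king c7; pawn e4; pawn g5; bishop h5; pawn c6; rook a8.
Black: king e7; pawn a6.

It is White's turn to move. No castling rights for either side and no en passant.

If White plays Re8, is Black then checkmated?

yes

After Re8: black king on e7; in check: yes, from the white rook on e8.
King squares — d6: attacked by Kc7; e6: attacked by Re8; f6: attacked by Pg5; d7: attacked by Pc6; f7: attacked by Bh5; d8: attacked by Kc7; e8: attacked by Bh5; f8: attacked by Re8.
Black has no legal moves → checkmate.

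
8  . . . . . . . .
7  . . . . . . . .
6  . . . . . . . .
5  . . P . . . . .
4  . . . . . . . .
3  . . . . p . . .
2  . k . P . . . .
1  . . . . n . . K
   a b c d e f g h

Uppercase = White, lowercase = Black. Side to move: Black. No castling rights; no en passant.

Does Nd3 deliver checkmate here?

no

After Nd3: white king on h1; in check: no.
White is not in check, so this cannot be checkmate.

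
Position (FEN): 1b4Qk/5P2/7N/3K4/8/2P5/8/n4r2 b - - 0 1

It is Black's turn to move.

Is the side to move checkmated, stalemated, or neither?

checkmate

Black to move; black king on h8.
In check: yes, from the white queen on g8.
King squares — g7: attacked by Qg8; h7: attacked by Qg8; g8: attacked by Nh6.
Legal moves for Black: none.
In check with no legal moves → checkmate.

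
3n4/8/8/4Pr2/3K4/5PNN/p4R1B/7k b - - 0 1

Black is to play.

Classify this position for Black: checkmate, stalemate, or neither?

checkmate

Black to move; black king on h1.
In check: yes, from the white knight on g3.
King squares — g1: attacked by Bh2; g2: attacked by Rf2; h2: attacked by Rf2.
Legal moves for Black: none.
In check with no legal moves → checkmate.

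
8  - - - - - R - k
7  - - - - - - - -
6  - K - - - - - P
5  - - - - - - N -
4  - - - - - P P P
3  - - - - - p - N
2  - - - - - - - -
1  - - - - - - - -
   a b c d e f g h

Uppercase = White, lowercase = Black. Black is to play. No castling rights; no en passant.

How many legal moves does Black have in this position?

Black to move; king on h8.
In check: yes, from the white rook on f8.
Legal moves: none.
Count: 0.

0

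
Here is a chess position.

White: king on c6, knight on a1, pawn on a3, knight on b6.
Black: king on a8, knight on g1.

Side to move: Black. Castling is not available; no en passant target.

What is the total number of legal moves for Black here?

Black to move; king on a8.
In check: yes, from the white knight on b6.
Legal moves: Kb8, Ka7.
Count: 2.

2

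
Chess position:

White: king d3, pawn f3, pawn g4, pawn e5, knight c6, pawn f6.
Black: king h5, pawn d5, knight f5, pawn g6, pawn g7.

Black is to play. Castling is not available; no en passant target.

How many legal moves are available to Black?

3

Black to move; king on h5.
In check: yes, from the white pawn on g4.
Legal moves: Kh6, Kg5, Kh4.
Count: 3.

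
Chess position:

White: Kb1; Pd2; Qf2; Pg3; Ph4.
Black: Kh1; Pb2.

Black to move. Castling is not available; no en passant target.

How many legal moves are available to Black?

Black to move; king on h1.
In check: no.
Legal moves: none.
Count: 0.

0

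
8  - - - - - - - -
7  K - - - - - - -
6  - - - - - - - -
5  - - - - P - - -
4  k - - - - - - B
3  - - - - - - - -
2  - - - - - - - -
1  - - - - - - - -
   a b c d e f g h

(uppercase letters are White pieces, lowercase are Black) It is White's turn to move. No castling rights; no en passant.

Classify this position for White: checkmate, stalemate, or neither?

neither

White to move; white king on a7.
In check: no.
Legal moves for White: Kb8, Ka8, Kb7, Kb6, Ka6, Bd8, Be7, Bf6, Bg5, Bg3, Bf2, Be1, e6.
White has 13 legal moves and is not in check → neither.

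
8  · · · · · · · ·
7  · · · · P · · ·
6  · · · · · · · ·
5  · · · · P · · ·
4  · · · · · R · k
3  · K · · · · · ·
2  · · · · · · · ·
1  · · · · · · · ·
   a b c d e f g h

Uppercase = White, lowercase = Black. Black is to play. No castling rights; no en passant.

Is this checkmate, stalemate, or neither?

Black to move; black king on h4.
In check: yes, from the white rook on f4.
King squares — g3: available; h3: available; g4: attacked by Rf4; g5: available; h5: available.
Legal moves for Black: Kh5, Kg5, Kh3, Kg3.
Black is in check but has 4 legal moves → neither.

neither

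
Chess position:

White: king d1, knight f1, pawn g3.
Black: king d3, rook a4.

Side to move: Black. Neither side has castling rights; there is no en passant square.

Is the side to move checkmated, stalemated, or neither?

neither

Black to move; black king on d3.
In check: no.
Legal moves for Black: Ra8, Ra7, Ra6, Ra5, Rh4, Rg4, Rf4, Re4, Rd4, Rc4, Rb4, Ra3, Ra2, Ra1#, Ke4, Kd4, Kc4, Kc3.
Black has 18 legal moves and is not in check → neither.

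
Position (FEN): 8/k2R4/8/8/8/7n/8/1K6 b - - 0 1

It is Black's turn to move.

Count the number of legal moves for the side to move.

4

Black to move; king on a7.
In check: yes, from the white rook on d7.
Legal moves: Kb8, Ka8, Kb6, Ka6.
Count: 4.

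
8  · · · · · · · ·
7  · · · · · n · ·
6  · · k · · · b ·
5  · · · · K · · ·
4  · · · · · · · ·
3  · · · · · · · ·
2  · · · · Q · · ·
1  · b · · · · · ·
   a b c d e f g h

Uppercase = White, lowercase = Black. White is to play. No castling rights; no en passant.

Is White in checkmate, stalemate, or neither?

White to move; white king on e5.
In check: yes, from the black knight on f7.
Legal moves for White: Kf6, Ke6, Kf4, Kd4.
White is in check but has 4 legal moves → neither.

neither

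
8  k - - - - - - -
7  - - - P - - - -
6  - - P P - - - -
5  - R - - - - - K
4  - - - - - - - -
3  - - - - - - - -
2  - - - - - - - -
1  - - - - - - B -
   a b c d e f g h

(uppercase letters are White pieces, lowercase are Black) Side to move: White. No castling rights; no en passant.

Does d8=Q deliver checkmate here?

After d8=Q: black king on a8; in check: yes, from the white queen on d8.
King squares — a7: attacked by Bg1; b7: attacked by Rb5; b8: attacked by Rb5.
Black has no legal moves → checkmate.

yes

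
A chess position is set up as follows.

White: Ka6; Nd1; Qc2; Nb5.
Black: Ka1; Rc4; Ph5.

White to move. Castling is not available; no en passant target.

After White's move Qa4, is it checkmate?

no

After Qa4: black king on a1; in check: yes, from the white queen on a4.
Black has 2 legal replies: Kb1, Rxa4+.
In check but a legal move exists → not checkmate.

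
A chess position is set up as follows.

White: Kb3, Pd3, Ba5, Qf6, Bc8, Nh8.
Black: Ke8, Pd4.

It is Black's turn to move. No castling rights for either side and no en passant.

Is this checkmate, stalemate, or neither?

Black to move; black king on e8.
In check: no.
King squares — d7: attacked by Bc8; e7: attacked by Qf6; f7: attacked by Qf6; d8: attacked by Ba5; f8: attacked by Qf6.
Legal moves for Black: none.
Not in check and no legal moves → stalemate.

stalemate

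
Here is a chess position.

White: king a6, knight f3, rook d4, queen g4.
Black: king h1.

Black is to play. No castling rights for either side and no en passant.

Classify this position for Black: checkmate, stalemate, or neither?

stalemate

Black to move; black king on h1.
In check: no.
King squares — g1: attacked by Nf3; g2: attacked by Qg4; h2: attacked by Nf3.
Legal moves for Black: none.
Not in check and no legal moves → stalemate.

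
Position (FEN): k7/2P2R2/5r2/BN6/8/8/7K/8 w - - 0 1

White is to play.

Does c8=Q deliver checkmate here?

yes

After c8=Q: black king on a8; in check: yes, from the white queen on c8.
King squares — a7: attacked by Nb5; b7: attacked by Rf7; b8: attacked by Qc8.
Black has no legal moves → checkmate.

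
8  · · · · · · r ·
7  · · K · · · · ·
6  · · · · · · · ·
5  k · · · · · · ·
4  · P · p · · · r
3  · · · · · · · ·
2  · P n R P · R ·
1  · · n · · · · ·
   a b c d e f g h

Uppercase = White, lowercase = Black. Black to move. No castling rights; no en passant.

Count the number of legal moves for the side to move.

Black to move; king on a5.
In check: yes, from the white pawn on b4.
Legal moves: Ka6, Kb5, Kxb4, Ka4, Nxb4.
Count: 5.

5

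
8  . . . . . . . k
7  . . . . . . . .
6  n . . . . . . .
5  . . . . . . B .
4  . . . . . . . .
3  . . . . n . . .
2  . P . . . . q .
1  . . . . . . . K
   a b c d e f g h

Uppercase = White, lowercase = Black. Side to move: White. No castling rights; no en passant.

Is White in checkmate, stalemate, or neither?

White to move; white king on h1.
In check: yes, from the black queen on g2.
King squares — g1: attacked by Qg2; g2: attacked by Ne3; h2: attacked by Qg2.
Legal moves for White: none.
In check with no legal moves → checkmate.

checkmate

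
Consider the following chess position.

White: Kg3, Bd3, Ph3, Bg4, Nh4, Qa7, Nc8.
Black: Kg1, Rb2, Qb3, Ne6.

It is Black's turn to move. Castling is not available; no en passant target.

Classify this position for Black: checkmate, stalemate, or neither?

Black to move; black king on g1.
In check: yes, from the white queen on a7.
Legal moves for Black: Kh1, Nc5, Nd4, Qb6, Rf2.
Black is in check but has 5 legal moves → neither.

neither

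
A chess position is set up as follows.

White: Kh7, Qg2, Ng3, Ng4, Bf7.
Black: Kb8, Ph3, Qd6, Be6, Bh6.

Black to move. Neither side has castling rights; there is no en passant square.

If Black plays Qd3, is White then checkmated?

no

After Qd3: white king on h7; in check: yes, from the black queen on d3.
White has 7 legal replies: Kh8, Kg8, Kxh6, Bg6, Nf5, Ne4, Qe4.
In check but a legal move exists → not checkmate.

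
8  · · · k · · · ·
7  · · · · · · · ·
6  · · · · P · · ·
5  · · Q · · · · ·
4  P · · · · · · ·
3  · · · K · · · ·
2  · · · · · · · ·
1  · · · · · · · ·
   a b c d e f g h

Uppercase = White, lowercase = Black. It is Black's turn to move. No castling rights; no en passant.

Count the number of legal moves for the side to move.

1

Black to move; king on d8.
In check: no.
Legal moves: Ke8.
Count: 1.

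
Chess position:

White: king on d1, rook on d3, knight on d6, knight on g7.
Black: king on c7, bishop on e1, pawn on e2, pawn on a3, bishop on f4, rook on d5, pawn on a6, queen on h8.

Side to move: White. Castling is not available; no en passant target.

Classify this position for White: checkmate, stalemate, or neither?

White to move; white king on d1.
In check: yes, from the black pawn on e2.
Legal moves for White: Kxe2, Kc2, Kxe1.
White is in check but has 3 legal moves → neither.

neither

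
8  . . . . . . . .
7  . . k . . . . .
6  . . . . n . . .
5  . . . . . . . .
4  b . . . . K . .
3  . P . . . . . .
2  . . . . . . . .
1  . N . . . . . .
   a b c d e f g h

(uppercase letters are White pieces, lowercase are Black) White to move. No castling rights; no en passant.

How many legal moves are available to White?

7

White to move; king on f4.
In check: yes, from the black knight on e6.
Legal moves: Kf5, Ke5, Kg4, Ke4, Kg3, Kf3, Ke3.
Count: 7.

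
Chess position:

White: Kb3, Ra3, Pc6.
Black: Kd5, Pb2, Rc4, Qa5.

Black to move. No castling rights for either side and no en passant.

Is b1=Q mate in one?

After b1=Q: white king on b3; in check: yes, from the black queen on b1.
King squares — a2: attacked by Qb1; b2: attacked by Qb1; c2: attacked by Qb1; a3: own rook; c3: attacked by Rc4; a4: attacked by Rc4; b4: attacked by Qb1; c4: attacked by Kd5.
White has no legal moves → checkmate.

yes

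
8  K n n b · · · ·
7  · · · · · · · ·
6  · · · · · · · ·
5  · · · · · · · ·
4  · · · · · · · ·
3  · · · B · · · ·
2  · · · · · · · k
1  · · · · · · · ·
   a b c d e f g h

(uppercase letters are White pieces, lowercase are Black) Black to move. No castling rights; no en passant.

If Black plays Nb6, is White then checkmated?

After Nb6: white king on a8; in check: yes, from the black knight on b6.
White has 3 legal replies: Kxb8, Kb7, Ka7.
In check but a legal move exists → not checkmate.

no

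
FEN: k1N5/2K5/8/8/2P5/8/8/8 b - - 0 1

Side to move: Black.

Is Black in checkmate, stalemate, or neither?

Black to move; black king on a8.
In check: no.
King squares — a7: attacked by Nc8; b7: attacked by Kc7; b8: attacked by Kc7.
Legal moves for Black: none.
Not in check and no legal moves → stalemate.

stalemate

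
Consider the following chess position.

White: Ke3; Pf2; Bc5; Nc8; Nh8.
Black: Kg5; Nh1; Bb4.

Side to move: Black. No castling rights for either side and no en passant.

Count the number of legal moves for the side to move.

Black to move; king on g5.
In check: no.
Legal moves: Kh6, Kf6, Kh5, Kf5, Kh4, Kg4, Bxc5+, Ba5, Bc3, Ba3, Bd2+, Be1, Ng3, Nxf2.
Count: 14.

14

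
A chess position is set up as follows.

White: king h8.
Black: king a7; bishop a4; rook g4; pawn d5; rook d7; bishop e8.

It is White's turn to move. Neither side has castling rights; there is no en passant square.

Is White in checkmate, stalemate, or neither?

stalemate

White to move; white king on h8.
In check: no.
King squares — g7: attacked by Rg4; h7: attacked by Rd7; g8: attacked by Rg4.
Legal moves for White: none.
Not in check and no legal moves → stalemate.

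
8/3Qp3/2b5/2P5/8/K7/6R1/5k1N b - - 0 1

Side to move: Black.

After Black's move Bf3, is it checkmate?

After Bf3: white king on a3; in check: no.
White is not in check, so this cannot be checkmate.

no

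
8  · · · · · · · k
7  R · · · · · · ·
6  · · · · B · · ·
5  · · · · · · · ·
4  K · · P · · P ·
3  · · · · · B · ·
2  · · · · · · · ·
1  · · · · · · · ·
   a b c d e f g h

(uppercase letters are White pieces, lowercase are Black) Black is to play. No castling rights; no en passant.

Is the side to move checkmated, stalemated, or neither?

Black to move; black king on h8.
In check: no.
King squares — g7: attacked by Ra7; h7: attacked by Ra7; g8: attacked by Be6.
Legal moves for Black: none.
Not in check and no legal moves → stalemate.

stalemate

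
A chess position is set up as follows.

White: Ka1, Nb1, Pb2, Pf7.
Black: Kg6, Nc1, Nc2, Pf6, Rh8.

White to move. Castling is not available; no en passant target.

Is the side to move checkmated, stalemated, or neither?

checkmate

White to move; white king on a1.
In check: yes, from the black knight on c2.
King squares — b1: own knight; a2: attacked by Nc1; b2: own pawn.
Legal moves for White: none.
In check with no legal moves → checkmate.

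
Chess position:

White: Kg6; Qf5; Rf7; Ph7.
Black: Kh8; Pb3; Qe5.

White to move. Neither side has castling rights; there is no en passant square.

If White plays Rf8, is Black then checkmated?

yes

After Rf8: black king on h8; in check: yes, from the white rook on f8.
King squares — g7: attacked by Kg6; h7: attacked by Kg6; g8: attacked by Ph7.
Black has no legal moves → checkmate.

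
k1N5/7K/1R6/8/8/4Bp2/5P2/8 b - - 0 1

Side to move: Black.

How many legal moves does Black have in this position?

0

Black to move; king on a8.
In check: no.
Legal moves: none.
Count: 0.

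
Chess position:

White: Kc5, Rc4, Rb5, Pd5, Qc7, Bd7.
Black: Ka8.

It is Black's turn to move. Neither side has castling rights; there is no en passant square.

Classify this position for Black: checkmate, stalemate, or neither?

Black to move; black king on a8.
In check: no.
King squares — a7: attacked by Qc7; b7: attacked by Rb5; b8: attacked by Rb5.
Legal moves for Black: none.
Not in check and no legal moves → stalemate.

stalemate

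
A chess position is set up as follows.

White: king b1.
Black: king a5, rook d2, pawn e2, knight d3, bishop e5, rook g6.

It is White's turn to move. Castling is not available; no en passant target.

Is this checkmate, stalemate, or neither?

stalemate

White to move; white king on b1.
In check: no.
King squares — a1: attacked by Be5; c1: attacked by Nd3; a2: attacked by Rd2; b2: attacked by Rd2; c2: attacked by Rd2.
Legal moves for White: none.
Not in check and no legal moves → stalemate.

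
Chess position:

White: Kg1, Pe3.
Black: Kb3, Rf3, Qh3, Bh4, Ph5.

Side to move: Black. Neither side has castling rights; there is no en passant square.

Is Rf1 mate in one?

yes

After Rf1: white king on g1; in check: yes, from the black rook on f1.
King squares — f1: attacked by Qh3; h1: attacked by Rf1; f2: attacked by Rf1; g2: attacked by Qh3; h2: attacked by Qh3.
White has no legal moves → checkmate.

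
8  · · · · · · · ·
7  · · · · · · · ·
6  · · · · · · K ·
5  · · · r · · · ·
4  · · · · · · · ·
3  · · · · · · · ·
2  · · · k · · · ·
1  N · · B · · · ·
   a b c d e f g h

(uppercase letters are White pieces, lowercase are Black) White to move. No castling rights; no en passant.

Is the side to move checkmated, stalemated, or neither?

neither

White to move; white king on g6.
In check: no.
Legal moves for White: Kh7, Kg7, Kf7, Kh6, Kf6, Bh5, Bg4, Ba4, Bf3, Bb3, Be2, Bc2, Nb3+, Nc2.
White has 14 legal moves and is not in check → neither.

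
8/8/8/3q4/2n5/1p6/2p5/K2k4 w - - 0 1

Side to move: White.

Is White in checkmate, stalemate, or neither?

White to move; white king on a1.
In check: no.
King squares — b1: attacked by Pc2; a2: attacked by Pb3; b2: attacked by Nc4.
Legal moves for White: none.
Not in check and no legal moves → stalemate.

stalemate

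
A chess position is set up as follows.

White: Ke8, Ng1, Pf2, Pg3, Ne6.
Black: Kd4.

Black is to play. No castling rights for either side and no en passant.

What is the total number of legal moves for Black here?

Black to move; king on d4.
In check: yes, from the white knight on e6.
Legal moves: Ke5, Kd5, Ke4, Kc4, Kd3, Kc3.
Count: 6.

6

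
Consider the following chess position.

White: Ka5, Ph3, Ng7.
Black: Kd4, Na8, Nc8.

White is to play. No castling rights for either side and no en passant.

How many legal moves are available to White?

White to move; king on a5.
In check: no.
Legal moves: Ne8, Ne6+, Nh5, Nf5+, Ka6, Kb5, Kb4, Ka4, h4.
Count: 9.

9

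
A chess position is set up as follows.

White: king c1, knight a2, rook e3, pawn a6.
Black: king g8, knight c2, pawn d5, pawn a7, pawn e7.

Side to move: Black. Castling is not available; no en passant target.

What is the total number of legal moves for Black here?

14

Black to move; king on g8.
In check: no.
Legal moves: Kh8, Kf8, Kh7, Kg7, Kf7, Nd4, Nb4, Nxe3, Na3, Ne1, Na1, e6, d4, e5.
Count: 14.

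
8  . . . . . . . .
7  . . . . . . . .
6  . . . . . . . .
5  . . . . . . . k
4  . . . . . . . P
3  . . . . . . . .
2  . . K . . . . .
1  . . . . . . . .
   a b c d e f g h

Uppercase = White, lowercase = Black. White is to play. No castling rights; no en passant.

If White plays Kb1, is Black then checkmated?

After Kb1: black king on h5; in check: no.
Black is not in check, so this cannot be checkmate.

no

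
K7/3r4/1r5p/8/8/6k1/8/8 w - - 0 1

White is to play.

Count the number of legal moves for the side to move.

0

White to move; king on a8.
In check: no.
Legal moves: none.
Count: 0.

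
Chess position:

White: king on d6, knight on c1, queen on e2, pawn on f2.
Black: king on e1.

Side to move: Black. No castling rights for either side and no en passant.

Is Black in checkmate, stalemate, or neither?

checkmate

Black to move; black king on e1.
In check: yes, from the white queen on e2.
King squares — d1: attacked by Qe2; f1: attacked by Qe2; d2: attacked by Qe2; e2: attacked by Nc1; f2: attacked by Qe2.
Legal moves for Black: none.
In check with no legal moves → checkmate.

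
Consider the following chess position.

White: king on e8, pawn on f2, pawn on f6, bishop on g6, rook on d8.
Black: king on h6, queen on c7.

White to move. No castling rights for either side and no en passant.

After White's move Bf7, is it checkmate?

After Bf7: black king on h6; in check: no.
Black is not in check, so this cannot be checkmate.

no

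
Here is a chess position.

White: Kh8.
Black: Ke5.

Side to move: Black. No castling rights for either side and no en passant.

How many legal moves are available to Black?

Black to move; king on e5.
In check: no.
Legal moves: Kf6, Ke6, Kd6, Kf5, Kd5, Kf4, Ke4, Kd4.
Count: 8.

8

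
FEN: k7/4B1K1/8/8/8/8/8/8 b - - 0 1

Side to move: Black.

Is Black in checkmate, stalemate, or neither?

Black to move; black king on a8.
In check: no.
Legal moves for Black: Kb8, Kb7, Ka7.
Black has 3 legal moves and is not in check → neither.

neither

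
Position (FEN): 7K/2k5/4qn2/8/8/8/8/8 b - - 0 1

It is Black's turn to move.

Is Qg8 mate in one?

After Qg8: white king on h8; in check: yes, from the black queen on g8.
King squares — g7: attacked by Qg8; h7: attacked by Nf6; g8: attacked by Nf6.
White has no legal moves → checkmate.

yes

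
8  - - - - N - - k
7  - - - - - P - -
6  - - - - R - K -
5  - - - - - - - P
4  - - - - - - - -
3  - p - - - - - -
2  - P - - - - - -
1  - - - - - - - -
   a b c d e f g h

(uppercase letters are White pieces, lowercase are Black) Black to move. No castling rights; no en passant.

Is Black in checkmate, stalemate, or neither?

stalemate

Black to move; black king on h8.
In check: no.
King squares — g7: attacked by Kg6; h7: attacked by Kg6; g8: attacked by Pf7.
Legal moves for Black: none.
Not in check and no legal moves → stalemate.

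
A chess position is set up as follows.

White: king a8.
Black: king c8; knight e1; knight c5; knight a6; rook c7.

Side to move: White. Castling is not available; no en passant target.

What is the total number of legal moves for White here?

White to move; king on a8.
In check: no.
Legal moves: none.
Count: 0.

0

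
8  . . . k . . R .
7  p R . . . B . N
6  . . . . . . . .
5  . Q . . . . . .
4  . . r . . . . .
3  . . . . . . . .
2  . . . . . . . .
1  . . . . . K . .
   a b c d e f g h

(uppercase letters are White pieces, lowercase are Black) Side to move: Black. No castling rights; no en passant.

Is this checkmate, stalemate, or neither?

Black to move; black king on d8.
In check: yes, from the white rook on g8.
King squares — c7: attacked by Rb7; d7: attacked by Qb5; e7: attacked by Rb7; c8: attacked by Rg8; e8: attacked by Qb5.
Legal moves for Black: none.
In check with no legal moves → checkmate.

checkmate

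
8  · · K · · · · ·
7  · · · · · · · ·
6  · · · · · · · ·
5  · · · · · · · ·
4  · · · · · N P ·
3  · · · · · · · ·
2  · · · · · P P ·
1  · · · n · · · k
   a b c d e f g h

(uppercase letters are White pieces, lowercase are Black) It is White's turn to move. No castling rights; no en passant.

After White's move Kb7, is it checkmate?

After Kb7: black king on h1; in check: no.
Black is not in check, so this cannot be checkmate.

no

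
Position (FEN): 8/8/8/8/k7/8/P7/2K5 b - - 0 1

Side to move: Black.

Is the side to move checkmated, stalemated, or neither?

neither

Black to move; black king on a4.
In check: no.
Legal moves for Black: Kb5, Ka5, Kb4, Ka3.
Black has 4 legal moves and is not in check → neither.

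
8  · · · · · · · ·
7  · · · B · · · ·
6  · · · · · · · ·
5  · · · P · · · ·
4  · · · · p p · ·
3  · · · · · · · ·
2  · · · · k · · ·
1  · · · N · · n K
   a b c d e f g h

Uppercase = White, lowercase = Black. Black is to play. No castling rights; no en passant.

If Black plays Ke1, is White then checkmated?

no

After Ke1: white king on h1; in check: no.
White is not in check, so this cannot be checkmate.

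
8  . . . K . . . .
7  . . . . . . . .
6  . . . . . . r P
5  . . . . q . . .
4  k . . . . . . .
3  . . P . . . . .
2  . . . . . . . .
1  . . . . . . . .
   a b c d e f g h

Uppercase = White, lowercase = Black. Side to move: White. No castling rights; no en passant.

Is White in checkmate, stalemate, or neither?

White to move; white king on d8.
In check: no.
Legal moves for White: Kc8, Kd7, h7, c4.
White has 4 legal moves and is not in check → neither.

neither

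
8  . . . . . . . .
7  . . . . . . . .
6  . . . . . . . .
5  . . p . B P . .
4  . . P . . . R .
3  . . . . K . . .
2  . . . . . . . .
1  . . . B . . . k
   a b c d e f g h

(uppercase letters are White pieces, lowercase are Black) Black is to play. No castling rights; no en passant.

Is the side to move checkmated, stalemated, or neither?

stalemate

Black to move; black king on h1.
In check: no.
King squares — g1: attacked by Rg4; g2: attacked by Rg4; h2: attacked by Be5.
Legal moves for Black: none.
Not in check and no legal moves → stalemate.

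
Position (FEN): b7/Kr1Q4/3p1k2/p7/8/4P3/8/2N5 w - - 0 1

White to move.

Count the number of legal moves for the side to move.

White to move; king on a7.
In check: yes, from the black rook on b7.
Legal moves: Kxa8, Ka6, Qxb7.
Count: 3.

3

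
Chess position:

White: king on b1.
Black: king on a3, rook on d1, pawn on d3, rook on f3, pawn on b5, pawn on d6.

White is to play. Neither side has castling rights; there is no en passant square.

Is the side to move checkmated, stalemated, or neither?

checkmate

White to move; white king on b1.
In check: yes, from the black rook on d1.
King squares — a1: attacked by Rd1; c1: attacked by Rd1; a2: attacked by Ka3; b2: attacked by Ka3; c2: attacked by Pd3.
Legal moves for White: none.
In check with no legal moves → checkmate.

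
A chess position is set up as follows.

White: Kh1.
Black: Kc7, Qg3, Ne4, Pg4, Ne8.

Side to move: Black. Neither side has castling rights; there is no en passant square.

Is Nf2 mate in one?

yes

After Nf2: white king on h1; in check: yes, from the black knight on f2.
King squares — g1: attacked by Qg3; g2: attacked by Qg3; h2: attacked by Qg3.
White has no legal moves → checkmate.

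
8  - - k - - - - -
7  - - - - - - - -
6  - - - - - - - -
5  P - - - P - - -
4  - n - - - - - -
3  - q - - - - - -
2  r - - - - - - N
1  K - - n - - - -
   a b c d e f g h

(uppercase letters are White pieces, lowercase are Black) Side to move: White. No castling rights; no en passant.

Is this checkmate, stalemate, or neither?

White to move; white king on a1.
In check: yes, from the black rook on a2.
King squares — b1: attacked by Qb3; a2: attacked by Qb3; b2: attacked by Nd1.
Legal moves for White: none.
In check with no legal moves → checkmate.

checkmate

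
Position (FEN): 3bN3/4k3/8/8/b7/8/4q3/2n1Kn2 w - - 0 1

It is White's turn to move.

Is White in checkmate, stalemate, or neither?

White to move; white king on e1.
In check: yes, from the black queen on e2.
King squares — d1: attacked by Qe2; f1: attacked by Qe2; d2: attacked by Nf1; e2: attacked by Nc1; f2: attacked by Qe2.
Legal moves for White: none.
In check with no legal moves → checkmate.

checkmate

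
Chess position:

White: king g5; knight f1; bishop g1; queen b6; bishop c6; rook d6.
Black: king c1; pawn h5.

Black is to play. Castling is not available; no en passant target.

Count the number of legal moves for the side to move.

Black to move; king on c1.
In check: no.
Legal moves: Kc2, h4.
Count: 2.

2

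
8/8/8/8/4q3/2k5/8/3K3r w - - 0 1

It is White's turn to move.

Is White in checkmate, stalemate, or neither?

checkmate

White to move; white king on d1.
In check: yes, from the black rook on h1.
King squares — c1: attacked by Rh1; e1: attacked by Rh1; c2: attacked by Kc3; d2: attacked by Kc3; e2: attacked by Qe4.
Legal moves for White: none.
In check with no legal moves → checkmate.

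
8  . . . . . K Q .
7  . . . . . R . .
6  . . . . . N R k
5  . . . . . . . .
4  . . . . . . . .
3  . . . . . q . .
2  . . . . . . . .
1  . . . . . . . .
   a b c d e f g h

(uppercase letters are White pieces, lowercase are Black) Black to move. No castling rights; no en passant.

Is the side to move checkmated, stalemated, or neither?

Black to move; black king on h6.
In check: yes, from the white rook on g6.
King squares — g5: attacked by Rg6; h5: attacked by Nf6; g6: attacked by Qg8; g7: attacked by Rg6; h7: attacked by Nf6.
Legal moves for Black: none.
In check with no legal moves → checkmate.

checkmate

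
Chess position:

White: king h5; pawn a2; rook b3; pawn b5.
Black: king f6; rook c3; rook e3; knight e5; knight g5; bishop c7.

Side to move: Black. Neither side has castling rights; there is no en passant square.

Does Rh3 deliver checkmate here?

yes

After Rh3: white king on h5; in check: yes, from the black rook on h3.
King squares — g4: attacked by Ne5; h4: attacked by Rh3; g5: attacked by Kf6; g6: attacked by Ne5; h6: attacked by Rh3.
White has no legal moves → checkmate.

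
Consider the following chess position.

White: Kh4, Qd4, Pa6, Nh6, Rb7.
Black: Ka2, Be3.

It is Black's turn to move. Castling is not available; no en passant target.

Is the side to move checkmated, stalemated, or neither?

neither

Black to move; black king on a2.
In check: no.
Legal moves for Black: Bxh6, Bg5+, Bf4, Bxd4, Bf2+, Bd2, Bg1, Bc1, Ka3.
Black has 9 legal moves and is not in check → neither.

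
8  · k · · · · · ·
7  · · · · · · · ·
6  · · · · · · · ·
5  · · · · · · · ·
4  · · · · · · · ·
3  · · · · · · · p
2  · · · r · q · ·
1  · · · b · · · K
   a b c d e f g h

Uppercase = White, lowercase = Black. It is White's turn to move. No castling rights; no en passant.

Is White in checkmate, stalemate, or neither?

stalemate

White to move; white king on h1.
In check: no.
King squares — g1: attacked by Qf2; g2: attacked by Qf2; h2: attacked by Qf2.
Legal moves for White: none.
Not in check and no legal moves → stalemate.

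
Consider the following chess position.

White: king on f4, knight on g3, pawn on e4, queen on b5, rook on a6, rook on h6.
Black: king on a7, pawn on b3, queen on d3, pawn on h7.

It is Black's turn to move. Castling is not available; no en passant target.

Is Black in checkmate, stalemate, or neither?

Black to move; black king on a7.
In check: yes, from the white rook on a6.
King squares — a6: attacked by Qb5; b6: attacked by Qb5; b7: attacked by Qb5; a8: attacked by Ra6; b8: attacked by Qb5.
Legal moves for Black: none.
In check with no legal moves → checkmate.

checkmate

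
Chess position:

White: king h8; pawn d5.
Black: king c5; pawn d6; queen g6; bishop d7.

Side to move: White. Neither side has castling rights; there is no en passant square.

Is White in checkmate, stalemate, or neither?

stalemate

White to move; white king on h8.
In check: no.
King squares — g7: attacked by Qg6; h7: attacked by Qg6; g8: attacked by Qg6.
Legal moves for White: none.
Not in check and no legal moves → stalemate.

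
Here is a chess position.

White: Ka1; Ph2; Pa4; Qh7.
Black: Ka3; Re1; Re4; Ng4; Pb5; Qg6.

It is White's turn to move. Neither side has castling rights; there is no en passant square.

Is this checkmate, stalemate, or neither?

checkmate

White to move; white king on a1.
In check: yes, from the black rook on e1.
King squares — b1: attacked by Re1; a2: attacked by Ka3; b2: attacked by Ka3.
Legal moves for White: none.
In check with no legal moves → checkmate.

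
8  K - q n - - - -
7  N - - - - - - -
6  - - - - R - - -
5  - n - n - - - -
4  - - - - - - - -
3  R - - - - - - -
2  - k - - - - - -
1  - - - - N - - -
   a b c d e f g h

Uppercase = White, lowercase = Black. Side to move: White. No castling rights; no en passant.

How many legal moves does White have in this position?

White to move; king on a8.
In check: yes, from the black queen on c8.
Legal moves: Nxc8.
Count: 1.

1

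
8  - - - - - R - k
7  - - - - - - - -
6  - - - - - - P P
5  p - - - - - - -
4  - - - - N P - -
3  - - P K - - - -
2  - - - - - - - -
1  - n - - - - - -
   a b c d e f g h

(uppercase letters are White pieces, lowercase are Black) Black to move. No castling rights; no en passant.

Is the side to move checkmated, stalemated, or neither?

Black to move; black king on h8.
In check: yes, from the white rook on f8.
King squares — g7: attacked by Ph6; h7: attacked by Pg6; g8: attacked by Rf8.
Legal moves for Black: none.
In check with no legal moves → checkmate.

checkmate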